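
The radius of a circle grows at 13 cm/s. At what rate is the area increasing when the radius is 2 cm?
52π cm²/s

A = πr²
dA/dt = 2πr · dr/dt = 2π(2)(13) = 52π cm²/s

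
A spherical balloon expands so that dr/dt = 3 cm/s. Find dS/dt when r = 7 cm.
168π cm²/s

S = 4πr²
dS/dt = dS/dr · dr/dt = 8πr · 3
At r = 7: dS/dt = 168π cm²/s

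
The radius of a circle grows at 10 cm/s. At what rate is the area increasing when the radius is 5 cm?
100π cm²/s

A = πr²
dA/dt = 2πr · dr/dt = 2π(5)(10) = 100π cm²/s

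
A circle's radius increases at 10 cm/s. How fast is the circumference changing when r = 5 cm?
20π cm/s

C = 2πr
dC/dt = 2π · dr/dt = 2π · 10 = 20π cm/s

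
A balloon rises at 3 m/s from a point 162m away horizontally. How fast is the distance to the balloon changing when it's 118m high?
177√10042/10042 ≈ 1.766 m/s

z² = 162² + y²
z = √(162² + 118²) = 2√10042
dz/dt = y/z · dy/dt = 118/(2√10042) · 3 = 177√10042/10042 ≈ 1.766 m/s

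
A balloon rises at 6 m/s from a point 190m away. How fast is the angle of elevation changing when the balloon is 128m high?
0.021721 rad/s

tan(θ) = y/190
sec²(θ) · dθ/dt = (1/190) · dy/dt
dθ/dt = cos²(θ)/190 · 6 = 190/(190² + 128²) · 6
dθ/dt = 0.021721 rad/s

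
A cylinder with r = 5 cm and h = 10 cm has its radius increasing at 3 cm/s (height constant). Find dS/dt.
120π cm²/s

S = 2πrh + 2πr² (lateral + bases)
dS/dt = (2πh + 4πr)·dr/dt = (2π·10 + 4π·5)·3
= 120π cm²/s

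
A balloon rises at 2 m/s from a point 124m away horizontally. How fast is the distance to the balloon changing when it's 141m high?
282√35257/35257 ≈ 1.502 m/s

z² = 124² + y²
z = √(124² + 141²) = √35257
dz/dt = y/z · dy/dt = 141/√35257 · 2 = 282√35257/35257 ≈ 1.502 m/s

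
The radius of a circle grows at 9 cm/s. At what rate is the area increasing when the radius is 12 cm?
216π cm²/s

A = πr²
dA/dt = 2πr · dr/dt = 2π(12)(9) = 216π cm²/s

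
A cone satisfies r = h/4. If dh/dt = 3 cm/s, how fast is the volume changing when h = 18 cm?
243π/4 cm³/s

V = (1/3)π(h/4)²h = πh³/48
dV/dt = πh²/16 · 3
At h = 18: dV/dt = 243π/4 cm³/s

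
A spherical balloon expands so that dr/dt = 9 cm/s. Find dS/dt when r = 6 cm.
432π cm²/s

S = 4πr²
dS/dt = dS/dr · dr/dt = 8πr · 9
At r = 6: dS/dt = 432π cm²/s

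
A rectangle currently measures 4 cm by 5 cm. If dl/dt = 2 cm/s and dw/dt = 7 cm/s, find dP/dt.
18 cm/s

P = 2(l + w)
dP/dt = 2(dl/dt + dw/dt) = 2(2 + 7) = 18 cm/s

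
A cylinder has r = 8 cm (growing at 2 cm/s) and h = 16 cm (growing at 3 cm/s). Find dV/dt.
704π cm³/s

V = πr²h
dV/dt = 2πrh·dr/dt + πr²·dh/dt
= 2π(8)(16)(2) + π(8)²(3)
= 704π cm³/s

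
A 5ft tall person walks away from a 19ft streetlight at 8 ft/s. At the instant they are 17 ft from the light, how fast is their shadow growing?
20/7 ft/s

By similar triangles: 19/(x+s) = 5/s
Solving: s = 5x/14
ds/dt = 5/14 · dx/dt = 5/14 · 8 = 20/7 ft/s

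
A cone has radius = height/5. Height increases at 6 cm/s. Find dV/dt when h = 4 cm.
96π/25 cm³/s

V = (1/3)π(h/5)²h = πh³/75
dV/dt = πh²/25 · 6
At h = 4: dV/dt = 96π/25 cm³/s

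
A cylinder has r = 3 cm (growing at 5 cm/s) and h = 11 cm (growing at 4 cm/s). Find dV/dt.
366π cm³/s

V = πr²h
dV/dt = 2πrh·dr/dt + πr²·dh/dt
= 2π(3)(11)(5) + π(3)²(4)
= 366π cm³/s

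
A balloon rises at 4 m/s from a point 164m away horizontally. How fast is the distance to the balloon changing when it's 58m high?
116√7565/7565 ≈ 1.334 m/s

z² = 164² + y²
z = √(164² + 58²) = 2√7565
dz/dt = y/z · dy/dt = 58/(2√7565) · 4 = 116√7565/7565 ≈ 1.334 m/s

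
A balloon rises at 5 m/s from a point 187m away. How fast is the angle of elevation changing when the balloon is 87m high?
0.02198 rad/s

tan(θ) = y/187
sec²(θ) · dθ/dt = (1/187) · dy/dt
dθ/dt = cos²(θ)/187 · 5 = 187/(187² + 87²) · 5
dθ/dt = 0.02198 rad/s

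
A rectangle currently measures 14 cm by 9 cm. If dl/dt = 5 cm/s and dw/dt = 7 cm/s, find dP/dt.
24 cm/s

P = 2(l + w)
dP/dt = 2(dl/dt + dw/dt) = 2(5 + 7) = 24 cm/s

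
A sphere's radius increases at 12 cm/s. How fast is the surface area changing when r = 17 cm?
1632π cm²/s

S = 4πr²
dS/dt = dS/dr · dr/dt = 8πr · 12
At r = 17: dS/dt = 1632π cm²/s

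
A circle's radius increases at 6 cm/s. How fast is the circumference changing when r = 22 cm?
12π cm/s

C = 2πr
dC/dt = 2π · dr/dt = 2π · 6 = 12π cm/s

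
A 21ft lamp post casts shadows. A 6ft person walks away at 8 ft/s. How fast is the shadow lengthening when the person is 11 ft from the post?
16/5 ft/s

By similar triangles: 21/(x+s) = 6/s
Solving: s = 6x/15
ds/dt = 6/15 · dx/dt = 2/5 · 8 = 16/5 ft/s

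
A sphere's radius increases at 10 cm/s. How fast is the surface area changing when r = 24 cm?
1920π cm²/s

S = 4πr²
dS/dt = dS/dr · dr/dt = 8πr · 10
At r = 24: dS/dt = 1920π cm²/s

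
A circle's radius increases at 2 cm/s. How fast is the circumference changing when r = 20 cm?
4π cm/s

C = 2πr
dC/dt = 2π · dr/dt = 2π · 2 = 4π cm/s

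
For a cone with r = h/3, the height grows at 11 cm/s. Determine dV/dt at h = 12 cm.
176π cm³/s

V = (1/3)π(h/3)²h = πh³/27
dV/dt = πh²/9 · 11
At h = 12: dV/dt = 176π cm³/s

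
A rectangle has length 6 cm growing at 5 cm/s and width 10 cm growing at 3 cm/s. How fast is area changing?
68 cm²/s

A = lw
dA/dt = w·dl/dt + l·dw/dt = 10·5 + 6·3 = 68 cm²/s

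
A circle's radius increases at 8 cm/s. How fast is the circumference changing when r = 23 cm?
16π cm/s

C = 2πr
dC/dt = 2π · dr/dt = 2π · 8 = 16π cm/s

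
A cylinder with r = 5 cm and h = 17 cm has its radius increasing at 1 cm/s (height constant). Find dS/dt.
54π cm²/s

S = 2πrh + 2πr² (lateral + bases)
dS/dt = (2πh + 4πr)·dr/dt = (2π·17 + 4π·5)·1
= 54π cm²/s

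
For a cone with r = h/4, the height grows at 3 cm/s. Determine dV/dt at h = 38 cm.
1083π/4 cm³/s

V = (1/3)π(h/4)²h = πh³/48
dV/dt = πh²/16 · 3
At h = 38: dV/dt = 1083π/4 cm³/s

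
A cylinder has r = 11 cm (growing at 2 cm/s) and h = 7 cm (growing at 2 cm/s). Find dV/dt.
550π cm³/s

V = πr²h
dV/dt = 2πrh·dr/dt + πr²·dh/dt
= 2π(11)(7)(2) + π(11)²(2)
= 550π cm³/s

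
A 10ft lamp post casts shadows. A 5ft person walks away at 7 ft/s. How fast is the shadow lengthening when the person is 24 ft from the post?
7 ft/s

By similar triangles: 10/(x+s) = 5/s
Solving: s = 5x/5
ds/dt = 5/5 · dx/dt = 1 · 7 = 7 ft/s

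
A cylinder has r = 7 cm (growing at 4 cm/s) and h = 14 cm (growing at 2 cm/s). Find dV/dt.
882π cm³/s

V = πr²h
dV/dt = 2πrh·dr/dt + πr²·dh/dt
= 2π(7)(14)(4) + π(7)²(2)
= 882π cm³/s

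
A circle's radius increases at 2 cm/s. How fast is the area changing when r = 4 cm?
16π cm²/s

A = πr²
dA/dt = 2πr · dr/dt = 2π(4)(2) = 16π cm²/s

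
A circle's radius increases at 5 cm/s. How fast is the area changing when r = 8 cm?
80π cm²/s

A = πr²
dA/dt = 2πr · dr/dt = 2π(8)(5) = 80π cm²/s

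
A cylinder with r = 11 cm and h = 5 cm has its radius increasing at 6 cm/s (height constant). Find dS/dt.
324π cm²/s

S = 2πrh + 2πr² (lateral + bases)
dS/dt = (2πh + 4πr)·dr/dt = (2π·5 + 4π·11)·6
= 324π cm²/s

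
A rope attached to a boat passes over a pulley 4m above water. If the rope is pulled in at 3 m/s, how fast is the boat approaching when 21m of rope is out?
63√17/85 ≈ 3.056 m/s

rope² = x² + 4²
x = √(21² - 4²) = 5√17
dx/dt = (rope/x) · d(rope)/dt = (21/(5√17)) · (-3) = -63√17/85 m/s
The boat approaches at 63√17/85 ≈ 3.056 m/s.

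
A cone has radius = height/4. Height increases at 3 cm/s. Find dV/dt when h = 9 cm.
243π/16 cm³/s

V = (1/3)π(h/4)²h = πh³/48
dV/dt = πh²/16 · 3
At h = 9: dV/dt = 243π/16 cm³/s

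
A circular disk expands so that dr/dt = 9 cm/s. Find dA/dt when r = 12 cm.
216π cm²/s

A = πr²
dA/dt = 2πr · dr/dt = 2π(12)(9) = 216π cm²/s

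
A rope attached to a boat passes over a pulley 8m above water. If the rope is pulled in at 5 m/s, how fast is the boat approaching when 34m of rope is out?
85√273/273 ≈ 5.144 m/s

rope² = x² + 8²
x = √(34² - 8²) = 2√273
dx/dt = (rope/x) · d(rope)/dt = (34/(2√273)) · (-5) = -85√273/273 m/s
The boat approaches at 85√273/273 ≈ 5.144 m/s.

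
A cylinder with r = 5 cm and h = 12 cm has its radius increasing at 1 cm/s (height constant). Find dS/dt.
44π cm²/s

S = 2πrh + 2πr² (lateral + bases)
dS/dt = (2πh + 4πr)·dr/dt = (2π·12 + 4π·5)·1
= 44π cm²/s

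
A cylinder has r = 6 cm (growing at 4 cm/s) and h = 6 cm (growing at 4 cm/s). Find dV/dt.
432π cm³/s

V = πr²h
dV/dt = 2πrh·dr/dt + πr²·dh/dt
= 2π(6)(6)(4) + π(6)²(4)
= 432π cm³/s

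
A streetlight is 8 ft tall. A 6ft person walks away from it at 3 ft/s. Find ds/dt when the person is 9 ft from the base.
9 ft/s

By similar triangles: 8/(x+s) = 6/s
Solving: s = 6x/2
ds/dt = 6/2 · dx/dt = 3 · 3 = 9 ft/s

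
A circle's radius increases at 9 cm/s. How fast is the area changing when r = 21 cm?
378π cm²/s

A = πr²
dA/dt = 2πr · dr/dt = 2π(21)(9) = 378π cm²/s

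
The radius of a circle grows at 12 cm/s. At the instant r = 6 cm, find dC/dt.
24π cm/s

C = 2πr
dC/dt = 2π · dr/dt = 2π · 12 = 24π cm/s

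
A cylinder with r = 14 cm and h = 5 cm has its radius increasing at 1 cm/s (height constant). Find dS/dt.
66π cm²/s

S = 2πrh + 2πr² (lateral + bases)
dS/dt = (2πh + 4πr)·dr/dt = (2π·5 + 4π·14)·1
= 66π cm²/s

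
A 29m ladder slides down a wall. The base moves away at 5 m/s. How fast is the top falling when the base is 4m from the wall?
4√33/33 ≈ 0.6963 m/s

x² + y² = 29²
2x·dx/dt + 2y·dy/dt = 0
dy/dt = -x/y · dx/dt = -4/(5√33) · 5 = -4√33/33 m/s
The top is descending at 4√33/33 ≈ 0.6963 m/s.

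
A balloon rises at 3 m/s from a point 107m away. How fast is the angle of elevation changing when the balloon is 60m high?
0.02133 rad/s

tan(θ) = y/107
sec²(θ) · dθ/dt = (1/107) · dy/dt
dθ/dt = cos²(θ)/107 · 3 = 107/(107² + 60²) · 3
dθ/dt = 0.02133 rad/s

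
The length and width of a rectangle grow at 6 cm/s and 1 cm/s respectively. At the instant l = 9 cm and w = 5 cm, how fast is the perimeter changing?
14 cm/s

P = 2(l + w)
dP/dt = 2(dl/dt + dw/dt) = 2(6 + 1) = 14 cm/s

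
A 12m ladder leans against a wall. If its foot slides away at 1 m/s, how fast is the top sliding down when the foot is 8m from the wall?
2√5/5 ≈ 0.8944 m/s

x² + y² = 12²
2x·dx/dt + 2y·dy/dt = 0
dy/dt = -x/y · dx/dt = -8/(4√5) · 1 = -2√5/5 m/s
The top is descending at 2√5/5 ≈ 0.8944 m/s.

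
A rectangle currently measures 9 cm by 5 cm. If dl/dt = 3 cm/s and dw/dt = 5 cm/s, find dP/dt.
16 cm/s

P = 2(l + w)
dP/dt = 2(dl/dt + dw/dt) = 2(3 + 5) = 16 cm/s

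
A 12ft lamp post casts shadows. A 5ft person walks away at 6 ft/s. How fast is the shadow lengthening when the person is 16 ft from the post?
30/7 ft/s

By similar triangles: 12/(x+s) = 5/s
Solving: s = 5x/7
ds/dt = 5/7 · dx/dt = 5/7 · 6 = 30/7 ft/s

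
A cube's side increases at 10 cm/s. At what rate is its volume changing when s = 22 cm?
14520 cm³/s

V = s³
dV/dt = 3s² · ds/dt = 3·22²·10 = 14520 cm³/s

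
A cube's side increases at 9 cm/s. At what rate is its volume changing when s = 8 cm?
1728 cm³/s

V = s³
dV/dt = 3s² · ds/dt = 3·8²·9 = 1728 cm³/s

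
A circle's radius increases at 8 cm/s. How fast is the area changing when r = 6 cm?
96π cm²/s

A = πr²
dA/dt = 2πr · dr/dt = 2π(6)(8) = 96π cm²/s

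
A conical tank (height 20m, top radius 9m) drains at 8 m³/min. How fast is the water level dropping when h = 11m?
3200/(9801π) ≈ 0.1039 m/min

r/h = 9/20, so r = (9/20)h
V = (1/3)πr²h = (1/3)π((9/20)h)²h = (27/400)πh³
dV/dh = (81/400)πh²
dh/dt = (dV/dt)/(dV/dh) = -8/((81/400)π·11²) = -3200/(9801π) m/min
The level is dropping at 3200/(9801π) ≈ 0.1039 m/min.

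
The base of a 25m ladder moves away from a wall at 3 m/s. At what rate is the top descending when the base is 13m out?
13√114/76 ≈ 1.826 m/s

x² + y² = 25²
2x·dx/dt + 2y·dy/dt = 0
dy/dt = -x/y · dx/dt = -13/(2√114) · 3 = -13√114/76 m/s
The top is descending at 13√114/76 ≈ 1.826 m/s.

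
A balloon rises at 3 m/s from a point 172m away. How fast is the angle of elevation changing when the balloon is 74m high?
0.014718 rad/s

tan(θ) = y/172
sec²(θ) · dθ/dt = (1/172) · dy/dt
dθ/dt = cos²(θ)/172 · 3 = 172/(172² + 74²) · 3
dθ/dt = 0.014718 rad/s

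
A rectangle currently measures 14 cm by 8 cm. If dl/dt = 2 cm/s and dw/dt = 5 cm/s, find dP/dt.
14 cm/s

P = 2(l + w)
dP/dt = 2(dl/dt + dw/dt) = 2(2 + 5) = 14 cm/s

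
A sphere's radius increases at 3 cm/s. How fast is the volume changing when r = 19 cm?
4332π cm³/s

V = (4/3)πr³
dV/dt = dV/dr · dr/dt = 4πr² · 3
At r = 19: dV/dt = 4332π cm³/s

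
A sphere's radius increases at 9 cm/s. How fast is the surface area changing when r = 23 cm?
1656π cm²/s

S = 4πr²
dS/dt = dS/dr · dr/dt = 8πr · 9
At r = 23: dS/dt = 1656π cm²/s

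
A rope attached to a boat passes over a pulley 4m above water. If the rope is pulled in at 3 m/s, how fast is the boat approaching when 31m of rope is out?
31√105/105 ≈ 3.025 m/s

rope² = x² + 4²
x = √(31² - 4²) = 3√105
dx/dt = (rope/x) · d(rope)/dt = (31/(3√105)) · (-3) = -31√105/105 m/s
The boat approaches at 31√105/105 ≈ 3.025 m/s.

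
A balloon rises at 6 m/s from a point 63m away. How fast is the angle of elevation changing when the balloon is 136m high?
0.016826 rad/s

tan(θ) = y/63
sec²(θ) · dθ/dt = (1/63) · dy/dt
dθ/dt = cos²(θ)/63 · 6 = 63/(63² + 136²) · 6
dθ/dt = 0.016826 rad/s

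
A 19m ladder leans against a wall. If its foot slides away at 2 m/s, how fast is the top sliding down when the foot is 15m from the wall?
15√34/34 ≈ 2.572 m/s

x² + y² = 19²
2x·dx/dt + 2y·dy/dt = 0
dy/dt = -x/y · dx/dt = -15/(2√34) · 2 = -15√34/34 m/s
The top is descending at 15√34/34 ≈ 2.572 m/s.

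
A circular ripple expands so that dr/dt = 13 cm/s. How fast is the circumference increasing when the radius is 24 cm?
26π cm/s

C = 2πr
dC/dt = 2π · dr/dt = 2π · 13 = 26π cm/s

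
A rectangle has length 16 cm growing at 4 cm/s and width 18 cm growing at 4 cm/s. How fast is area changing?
136 cm²/s

A = lw
dA/dt = w·dl/dt + l·dw/dt = 18·4 + 16·4 = 136 cm²/s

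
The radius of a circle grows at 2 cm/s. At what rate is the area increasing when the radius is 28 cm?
112π cm²/s

A = πr²
dA/dt = 2πr · dr/dt = 2π(28)(2) = 112π cm²/s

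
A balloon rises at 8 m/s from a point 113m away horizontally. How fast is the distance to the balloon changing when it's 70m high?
560√17669/17669 ≈ 4.213 m/s

z² = 113² + y²
z = √(113² + 70²) = √17669
dz/dt = y/z · dy/dt = 70/√17669 · 8 = 560√17669/17669 ≈ 4.213 m/s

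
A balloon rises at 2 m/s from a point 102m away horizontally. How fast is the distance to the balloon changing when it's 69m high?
46√1685/1685 ≈ 1.121 m/s

z² = 102² + y²
z = √(102² + 69²) = 3√1685
dz/dt = y/z · dy/dt = 69/(3√1685) · 2 = 46√1685/1685 ≈ 1.121 m/s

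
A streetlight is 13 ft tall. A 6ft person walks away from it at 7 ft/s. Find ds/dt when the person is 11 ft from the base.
6 ft/s

By similar triangles: 13/(x+s) = 6/s
Solving: s = 6x/7
ds/dt = 6/7 · dx/dt = 6/7 · 7 = 6 ft/s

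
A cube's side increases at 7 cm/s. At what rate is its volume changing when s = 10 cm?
2100 cm³/s

V = s³
dV/dt = 3s² · ds/dt = 3·10²·7 = 2100 cm³/s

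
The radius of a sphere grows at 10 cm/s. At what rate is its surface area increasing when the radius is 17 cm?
1360π cm²/s

S = 4πr²
dS/dt = dS/dr · dr/dt = 8πr · 10
At r = 17: dS/dt = 1360π cm²/s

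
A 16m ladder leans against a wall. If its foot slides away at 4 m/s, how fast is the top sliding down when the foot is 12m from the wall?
12√7/7 ≈ 4.536 m/s

x² + y² = 16²
2x·dx/dt + 2y·dy/dt = 0
dy/dt = -x/y · dx/dt = -12/(4√7) · 4 = -12√7/7 m/s
The top is descending at 12√7/7 ≈ 4.536 m/s.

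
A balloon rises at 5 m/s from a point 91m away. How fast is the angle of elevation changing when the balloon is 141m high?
0.016157 rad/s

tan(θ) = y/91
sec²(θ) · dθ/dt = (1/91) · dy/dt
dθ/dt = cos²(θ)/91 · 5 = 91/(91² + 141²) · 5
dθ/dt = 0.016157 rad/s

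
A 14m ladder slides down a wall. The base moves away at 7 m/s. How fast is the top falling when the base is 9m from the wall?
63√115/115 ≈ 5.875 m/s

x² + y² = 14²
2x·dx/dt + 2y·dy/dt = 0
dy/dt = -x/y · dx/dt = -9/√115 · 7 = -63√115/115 m/s
The top is descending at 63√115/115 ≈ 5.875 m/s.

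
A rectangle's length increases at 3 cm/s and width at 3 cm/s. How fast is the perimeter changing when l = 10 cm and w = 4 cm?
12 cm/s

P = 2(l + w)
dP/dt = 2(dl/dt + dw/dt) = 2(3 + 3) = 12 cm/s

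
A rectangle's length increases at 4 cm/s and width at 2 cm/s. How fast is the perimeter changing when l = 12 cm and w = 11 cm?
12 cm/s

P = 2(l + w)
dP/dt = 2(dl/dt + dw/dt) = 2(4 + 2) = 12 cm/s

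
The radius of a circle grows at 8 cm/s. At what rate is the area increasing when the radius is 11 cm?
176π cm²/s

A = πr²
dA/dt = 2πr · dr/dt = 2π(11)(8) = 176π cm²/s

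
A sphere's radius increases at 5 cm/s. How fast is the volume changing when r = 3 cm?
180π cm³/s

V = (4/3)πr³
dV/dt = dV/dr · dr/dt = 4πr² · 5
At r = 3: dV/dt = 180π cm³/s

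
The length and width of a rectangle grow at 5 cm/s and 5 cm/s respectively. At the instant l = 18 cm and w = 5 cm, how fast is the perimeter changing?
20 cm/s

P = 2(l + w)
dP/dt = 2(dl/dt + dw/dt) = 2(5 + 5) = 20 cm/s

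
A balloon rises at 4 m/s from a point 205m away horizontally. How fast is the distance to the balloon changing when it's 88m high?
352√49769/49769 ≈ 1.578 m/s

z² = 205² + y²
z = √(205² + 88²) = √49769
dz/dt = y/z · dy/dt = 88/√49769 · 4 = 352√49769/49769 ≈ 1.578 m/s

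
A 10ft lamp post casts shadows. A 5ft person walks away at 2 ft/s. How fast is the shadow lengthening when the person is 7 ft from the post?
2 ft/s

By similar triangles: 10/(x+s) = 5/s
Solving: s = 5x/5
ds/dt = 5/5 · dx/dt = 1 · 2 = 2 ft/s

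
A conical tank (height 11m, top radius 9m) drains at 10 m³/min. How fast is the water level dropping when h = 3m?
1210/(729π) ≈ 0.5283 m/min

r/h = 9/11, so r = (9/11)h
V = (1/3)πr²h = (1/3)π((9/11)h)²h = (27/121)πh³
dV/dh = (81/121)πh²
dh/dt = (dV/dt)/(dV/dh) = -10/((81/121)π·3²) = -1210/(729π) m/min
The level is dropping at 1210/(729π) ≈ 0.5283 m/min.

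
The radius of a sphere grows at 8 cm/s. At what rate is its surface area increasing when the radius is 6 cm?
384π cm²/s

S = 4πr²
dS/dt = dS/dr · dr/dt = 8πr · 8
At r = 6: dS/dt = 384π cm²/s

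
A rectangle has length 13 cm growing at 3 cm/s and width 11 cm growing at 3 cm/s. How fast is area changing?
72 cm²/s

A = lw
dA/dt = w·dl/dt + l·dw/dt = 11·3 + 13·3 = 72 cm²/s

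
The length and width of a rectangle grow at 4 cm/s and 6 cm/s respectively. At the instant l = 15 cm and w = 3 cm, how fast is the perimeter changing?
20 cm/s

P = 2(l + w)
dP/dt = 2(dl/dt + dw/dt) = 2(4 + 6) = 20 cm/s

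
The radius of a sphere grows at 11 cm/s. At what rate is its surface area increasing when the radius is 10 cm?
880π cm²/s

S = 4πr²
dS/dt = dS/dr · dr/dt = 8πr · 11
At r = 10: dS/dt = 880π cm²/s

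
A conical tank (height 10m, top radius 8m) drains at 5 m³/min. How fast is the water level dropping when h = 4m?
125/(256π) ≈ 0.1554 m/min

r/h = 8/10, so r = (4/5)h
V = (1/3)πr²h = (1/3)π((4/5)h)²h = (16/75)πh³
dV/dh = (16/25)πh²
dh/dt = (dV/dt)/(dV/dh) = -5/((16/25)π·4²) = -125/(256π) m/min
The level is dropping at 125/(256π) ≈ 0.1554 m/min.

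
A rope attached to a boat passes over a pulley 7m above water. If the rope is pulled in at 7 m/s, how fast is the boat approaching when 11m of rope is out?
77√2/12 ≈ 9.075 m/s

rope² = x² + 7²
x = √(11² - 7²) = 6√2
dx/dt = (rope/x) · d(rope)/dt = (11/(6√2)) · (-7) = -77√2/12 m/s
The boat approaches at 77√2/12 ≈ 9.075 m/s.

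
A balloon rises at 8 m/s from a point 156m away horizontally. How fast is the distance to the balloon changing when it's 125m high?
1000√39961/39961 ≈ 5.002 m/s

z² = 156² + y²
z = √(156² + 125²) = √39961
dz/dt = y/z · dy/dt = 125/√39961 · 8 = 1000√39961/39961 ≈ 5.002 m/s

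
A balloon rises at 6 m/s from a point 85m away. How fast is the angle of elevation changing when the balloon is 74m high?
0.040154 rad/s

tan(θ) = y/85
sec²(θ) · dθ/dt = (1/85) · dy/dt
dθ/dt = cos²(θ)/85 · 6 = 85/(85² + 74²) · 6
dθ/dt = 0.040154 rad/s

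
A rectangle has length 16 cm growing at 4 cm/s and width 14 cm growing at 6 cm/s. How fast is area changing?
152 cm²/s

A = lw
dA/dt = w·dl/dt + l·dw/dt = 14·4 + 16·6 = 152 cm²/s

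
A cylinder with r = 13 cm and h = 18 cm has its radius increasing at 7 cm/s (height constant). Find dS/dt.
616π cm²/s

S = 2πrh + 2πr² (lateral + bases)
dS/dt = (2πh + 4πr)·dr/dt = (2π·18 + 4π·13)·7
= 616π cm²/s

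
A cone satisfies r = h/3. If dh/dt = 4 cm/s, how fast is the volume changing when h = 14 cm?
784π/9 cm³/s

V = (1/3)π(h/3)²h = πh³/27
dV/dt = πh²/9 · 4
At h = 14: dV/dt = 784π/9 cm³/s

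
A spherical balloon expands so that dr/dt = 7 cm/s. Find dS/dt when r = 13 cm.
728π cm²/s

S = 4πr²
dS/dt = dS/dr · dr/dt = 8πr · 7
At r = 13: dS/dt = 728π cm²/s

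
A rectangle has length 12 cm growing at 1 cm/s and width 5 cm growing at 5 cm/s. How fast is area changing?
65 cm²/s

A = lw
dA/dt = w·dl/dt + l·dw/dt = 5·1 + 12·5 = 65 cm²/s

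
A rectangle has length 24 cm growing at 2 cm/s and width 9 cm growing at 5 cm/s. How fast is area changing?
138 cm²/s

A = lw
dA/dt = w·dl/dt + l·dw/dt = 9·2 + 24·5 = 138 cm²/s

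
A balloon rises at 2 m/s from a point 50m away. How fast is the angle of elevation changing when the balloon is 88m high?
0.009762 rad/s

tan(θ) = y/50
sec²(θ) · dθ/dt = (1/50) · dy/dt
dθ/dt = cos²(θ)/50 · 2 = 50/(50² + 88²) · 2
dθ/dt = 0.009762 rad/s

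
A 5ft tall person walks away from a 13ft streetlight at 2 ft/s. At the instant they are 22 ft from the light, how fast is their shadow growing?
5/4 ft/s

By similar triangles: 13/(x+s) = 5/s
Solving: s = 5x/8
ds/dt = 5/8 · dx/dt = 5/8 · 2 = 5/4 ft/s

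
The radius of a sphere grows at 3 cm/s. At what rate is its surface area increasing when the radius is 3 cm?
72π cm²/s

S = 4πr²
dS/dt = dS/dr · dr/dt = 8πr · 3
At r = 3: dS/dt = 72π cm²/s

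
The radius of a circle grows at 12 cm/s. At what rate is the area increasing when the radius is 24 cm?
576π cm²/s

A = πr²
dA/dt = 2πr · dr/dt = 2π(24)(12) = 576π cm²/s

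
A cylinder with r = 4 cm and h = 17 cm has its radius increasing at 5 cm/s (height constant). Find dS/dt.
250π cm²/s

S = 2πrh + 2πr² (lateral + bases)
dS/dt = (2πh + 4πr)·dr/dt = (2π·17 + 4π·4)·5
= 250π cm²/s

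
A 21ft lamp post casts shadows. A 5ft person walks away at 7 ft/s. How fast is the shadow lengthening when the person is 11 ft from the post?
35/16 ft/s

By similar triangles: 21/(x+s) = 5/s
Solving: s = 5x/16
ds/dt = 5/16 · dx/dt = 5/16 · 7 = 35/16 ft/s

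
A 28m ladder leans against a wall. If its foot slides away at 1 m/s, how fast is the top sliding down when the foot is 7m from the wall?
√15/15 ≈ 0.2582 m/s

x² + y² = 28²
2x·dx/dt + 2y·dy/dt = 0
dy/dt = -x/y · dx/dt = -7/(7√15) · 1 = -√15/15 m/s
The top is descending at √15/15 ≈ 0.2582 m/s.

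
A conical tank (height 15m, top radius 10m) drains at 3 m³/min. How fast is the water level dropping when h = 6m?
3/(16π) ≈ 0.05968 m/min

r/h = 10/15, so r = (2/3)h
V = (1/3)πr²h = (1/3)π((2/3)h)²h = (4/27)πh³
dV/dh = (4/9)πh²
dh/dt = (dV/dt)/(dV/dh) = -3/((4/9)π·6²) = -3/(16π) m/min
The level is dropping at 3/(16π) ≈ 0.05968 m/min.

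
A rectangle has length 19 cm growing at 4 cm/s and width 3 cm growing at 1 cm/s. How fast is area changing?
31 cm²/s

A = lw
dA/dt = w·dl/dt + l·dw/dt = 3·4 + 19·1 = 31 cm²/s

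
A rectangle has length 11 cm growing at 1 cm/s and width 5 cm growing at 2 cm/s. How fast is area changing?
27 cm²/s

A = lw
dA/dt = w·dl/dt + l·dw/dt = 5·1 + 11·2 = 27 cm²/s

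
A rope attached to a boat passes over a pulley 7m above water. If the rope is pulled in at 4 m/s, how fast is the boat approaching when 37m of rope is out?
37√330/165 ≈ 4.074 m/s

rope² = x² + 7²
x = √(37² - 7²) = 2√330
dx/dt = (rope/x) · d(rope)/dt = (37/(2√330)) · (-4) = -37√330/165 m/s
The boat approaches at 37√330/165 ≈ 4.074 m/s.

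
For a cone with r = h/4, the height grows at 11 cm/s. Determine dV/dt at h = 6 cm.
99π/4 cm³/s

V = (1/3)π(h/4)²h = πh³/48
dV/dt = πh²/16 · 11
At h = 6: dV/dt = 99π/4 cm³/s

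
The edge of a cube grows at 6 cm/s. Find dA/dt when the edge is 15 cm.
1080 cm²/s

A = 6s²
dA/dt = 12s · ds/dt = 12·15·6 = 1080 cm²/s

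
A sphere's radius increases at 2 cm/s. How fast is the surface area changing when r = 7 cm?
112π cm²/s

S = 4πr²
dS/dt = dS/dr · dr/dt = 8πr · 2
At r = 7: dS/dt = 112π cm²/s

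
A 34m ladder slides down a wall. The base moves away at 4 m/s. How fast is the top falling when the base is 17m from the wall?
4√3/3 ≈ 2.309 m/s

x² + y² = 34²
2x·dx/dt + 2y·dy/dt = 0
dy/dt = -x/y · dx/dt = -17/(17√3) · 4 = -4√3/3 m/s
The top is descending at 4√3/3 ≈ 2.309 m/s.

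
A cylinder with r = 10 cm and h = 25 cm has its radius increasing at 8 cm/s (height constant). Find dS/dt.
720π cm²/s

S = 2πrh + 2πr² (lateral + bases)
dS/dt = (2πh + 4πr)·dr/dt = (2π·25 + 4π·10)·8
= 720π cm²/s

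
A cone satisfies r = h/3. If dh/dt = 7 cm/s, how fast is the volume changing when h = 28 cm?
5488π/9 cm³/s

V = (1/3)π(h/3)²h = πh³/27
dV/dt = πh²/9 · 7
At h = 28: dV/dt = 5488π/9 cm³/s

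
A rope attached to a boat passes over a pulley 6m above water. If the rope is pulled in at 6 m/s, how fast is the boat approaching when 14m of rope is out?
21√10/10 ≈ 6.641 m/s

rope² = x² + 6²
x = √(14² - 6²) = 4√10
dx/dt = (rope/x) · d(rope)/dt = (14/(4√10)) · (-6) = -21√10/10 m/s
The boat approaches at 21√10/10 ≈ 6.641 m/s.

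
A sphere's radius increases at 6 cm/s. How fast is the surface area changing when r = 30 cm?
1440π cm²/s

S = 4πr²
dS/dt = dS/dr · dr/dt = 8πr · 6
At r = 30: dS/dt = 1440π cm²/s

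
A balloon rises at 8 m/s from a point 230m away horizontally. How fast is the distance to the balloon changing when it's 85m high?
136√2405/2405 ≈ 2.773 m/s

z² = 230² + y²
z = √(230² + 85²) = 5√2405
dz/dt = y/z · dy/dt = 85/(5√2405) · 8 = 136√2405/2405 ≈ 2.773 m/s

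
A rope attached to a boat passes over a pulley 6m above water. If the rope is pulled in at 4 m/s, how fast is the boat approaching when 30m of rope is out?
5√6/3 ≈ 4.082 m/s

rope² = x² + 6²
x = √(30² - 6²) = 12√6
dx/dt = (rope/x) · d(rope)/dt = (30/(12√6)) · (-4) = -5√6/3 m/s
The boat approaches at 5√6/3 ≈ 4.082 m/s.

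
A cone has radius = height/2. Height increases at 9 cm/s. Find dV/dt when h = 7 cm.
441π/4 cm³/s

V = (1/3)π(h/2)²h = πh³/12
dV/dt = πh²/4 · 9
At h = 7: dV/dt = 441π/4 cm³/s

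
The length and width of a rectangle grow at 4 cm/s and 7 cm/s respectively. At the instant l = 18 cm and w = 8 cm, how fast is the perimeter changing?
22 cm/s

P = 2(l + w)
dP/dt = 2(dl/dt + dw/dt) = 2(4 + 7) = 22 cm/s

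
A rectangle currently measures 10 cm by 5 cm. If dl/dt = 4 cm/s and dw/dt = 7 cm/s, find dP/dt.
22 cm/s

P = 2(l + w)
dP/dt = 2(dl/dt + dw/dt) = 2(4 + 7) = 22 cm/s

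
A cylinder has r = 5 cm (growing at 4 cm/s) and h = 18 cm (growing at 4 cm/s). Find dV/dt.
820π cm³/s

V = πr²h
dV/dt = 2πrh·dr/dt + πr²·dh/dt
= 2π(5)(18)(4) + π(5)²(4)
= 820π cm³/s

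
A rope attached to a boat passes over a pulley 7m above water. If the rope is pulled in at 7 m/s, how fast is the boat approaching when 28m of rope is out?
28√15/15 ≈ 7.23 m/s

rope² = x² + 7²
x = √(28² - 7²) = 7√15
dx/dt = (rope/x) · d(rope)/dt = (28/(7√15)) · (-7) = -28√15/15 m/s
The boat approaches at 28√15/15 ≈ 7.23 m/s.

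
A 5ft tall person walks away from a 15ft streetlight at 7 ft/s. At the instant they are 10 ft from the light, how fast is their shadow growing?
7/2 ft/s

By similar triangles: 15/(x+s) = 5/s
Solving: s = 5x/10
ds/dt = 5/10 · dx/dt = 1/2 · 7 = 7/2 ft/s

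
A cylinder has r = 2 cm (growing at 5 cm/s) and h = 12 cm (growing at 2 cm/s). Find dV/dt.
248π cm³/s

V = πr²h
dV/dt = 2πrh·dr/dt + πr²·dh/dt
= 2π(2)(12)(5) + π(2)²(2)
= 248π cm³/s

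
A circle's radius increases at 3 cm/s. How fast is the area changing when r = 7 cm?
42π cm²/s

A = πr²
dA/dt = 2πr · dr/dt = 2π(7)(3) = 42π cm²/s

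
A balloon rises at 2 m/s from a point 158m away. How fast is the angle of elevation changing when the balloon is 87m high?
0.009713 rad/s

tan(θ) = y/158
sec²(θ) · dθ/dt = (1/158) · dy/dt
dθ/dt = cos²(θ)/158 · 2 = 158/(158² + 87²) · 2
dθ/dt = 0.009713 rad/s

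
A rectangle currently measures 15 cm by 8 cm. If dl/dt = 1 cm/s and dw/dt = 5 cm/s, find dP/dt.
12 cm/s

P = 2(l + w)
dP/dt = 2(dl/dt + dw/dt) = 2(1 + 5) = 12 cm/s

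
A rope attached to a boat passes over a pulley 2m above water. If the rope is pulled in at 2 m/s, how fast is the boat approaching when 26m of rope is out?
13√42/42 ≈ 2.006 m/s

rope² = x² + 2²
x = √(26² - 2²) = 4√42
dx/dt = (rope/x) · d(rope)/dt = (26/(4√42)) · (-2) = -13√42/42 m/s
The boat approaches at 13√42/42 ≈ 2.006 m/s.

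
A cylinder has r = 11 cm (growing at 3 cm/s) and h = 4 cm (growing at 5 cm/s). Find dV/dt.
869π cm³/s

V = πr²h
dV/dt = 2πrh·dr/dt + πr²·dh/dt
= 2π(11)(4)(3) + π(11)²(5)
= 869π cm³/s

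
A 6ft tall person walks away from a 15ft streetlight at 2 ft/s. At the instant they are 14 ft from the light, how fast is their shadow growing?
4/3 ft/s

By similar triangles: 15/(x+s) = 6/s
Solving: s = 6x/9
ds/dt = 6/9 · dx/dt = 2/3 · 2 = 4/3 ft/s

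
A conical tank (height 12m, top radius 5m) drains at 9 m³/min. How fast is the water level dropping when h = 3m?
144/(25π) ≈ 1.833 m/min

r/h = 5/12, so r = (5/12)h
V = (1/3)πr²h = (1/3)π((5/12)h)²h = (25/432)πh³
dV/dh = (25/144)πh²
dh/dt = (dV/dt)/(dV/dh) = -9/((25/144)π·3²) = -144/(25π) m/min
The level is dropping at 144/(25π) ≈ 1.833 m/min.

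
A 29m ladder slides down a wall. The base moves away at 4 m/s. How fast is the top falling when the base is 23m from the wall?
23√78/39 ≈ 5.208 m/s

x² + y² = 29²
2x·dx/dt + 2y·dy/dt = 0
dy/dt = -x/y · dx/dt = -23/(2√78) · 4 = -23√78/39 m/s
The top is descending at 23√78/39 ≈ 5.208 m/s.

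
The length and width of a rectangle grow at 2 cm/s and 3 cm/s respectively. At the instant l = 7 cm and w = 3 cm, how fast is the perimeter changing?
10 cm/s

P = 2(l + w)
dP/dt = 2(dl/dt + dw/dt) = 2(2 + 3) = 10 cm/s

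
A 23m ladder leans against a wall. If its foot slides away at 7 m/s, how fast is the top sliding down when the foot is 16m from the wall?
16√273/39 ≈ 6.779 m/s

x² + y² = 23²
2x·dx/dt + 2y·dy/dt = 0
dy/dt = -x/y · dx/dt = -16/√273 · 7 = -16√273/39 m/s
The top is descending at 16√273/39 ≈ 6.779 m/s.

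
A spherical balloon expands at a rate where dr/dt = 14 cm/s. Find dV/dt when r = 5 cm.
1400π cm³/s

V = (4/3)πr³
dV/dt = dV/dr · dr/dt = 4πr² · 14
At r = 5: dV/dt = 1400π cm³/s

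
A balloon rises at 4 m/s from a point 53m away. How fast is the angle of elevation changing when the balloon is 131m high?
0.010616 rad/s

tan(θ) = y/53
sec²(θ) · dθ/dt = (1/53) · dy/dt
dθ/dt = cos²(θ)/53 · 4 = 53/(53² + 131²) · 4
dθ/dt = 0.010616 rad/s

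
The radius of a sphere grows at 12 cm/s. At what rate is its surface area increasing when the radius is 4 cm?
384π cm²/s

S = 4πr²
dS/dt = dS/dr · dr/dt = 8πr · 12
At r = 4: dS/dt = 384π cm²/s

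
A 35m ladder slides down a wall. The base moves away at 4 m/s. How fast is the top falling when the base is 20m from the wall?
16√33/33 ≈ 2.785 m/s

x² + y² = 35²
2x·dx/dt + 2y·dy/dt = 0
dy/dt = -x/y · dx/dt = -20/(5√33) · 4 = -16√33/33 m/s
The top is descending at 16√33/33 ≈ 2.785 m/s.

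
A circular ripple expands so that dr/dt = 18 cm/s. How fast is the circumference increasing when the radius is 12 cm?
36π cm/s

C = 2πr
dC/dt = 2π · dr/dt = 2π · 18 = 36π cm/s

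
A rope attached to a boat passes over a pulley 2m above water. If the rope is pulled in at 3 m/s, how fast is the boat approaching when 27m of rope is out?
81√29/145 ≈ 3.008 m/s

rope² = x² + 2²
x = √(27² - 2²) = 5√29
dx/dt = (rope/x) · d(rope)/dt = (27/(5√29)) · (-3) = -81√29/145 m/s
The boat approaches at 81√29/145 ≈ 3.008 m/s.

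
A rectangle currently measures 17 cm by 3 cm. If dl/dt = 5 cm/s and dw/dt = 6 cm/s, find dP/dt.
22 cm/s

P = 2(l + w)
dP/dt = 2(dl/dt + dw/dt) = 2(5 + 6) = 22 cm/s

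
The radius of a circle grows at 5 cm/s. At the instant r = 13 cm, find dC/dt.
10π cm/s

C = 2πr
dC/dt = 2π · dr/dt = 2π · 5 = 10π cm/s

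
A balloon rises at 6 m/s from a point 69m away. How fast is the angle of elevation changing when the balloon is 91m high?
0.031744 rad/s

tan(θ) = y/69
sec²(θ) · dθ/dt = (1/69) · dy/dt
dθ/dt = cos²(θ)/69 · 6 = 69/(69² + 91²) · 6
dθ/dt = 0.031744 rad/s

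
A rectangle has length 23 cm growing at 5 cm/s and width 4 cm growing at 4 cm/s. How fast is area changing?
112 cm²/s

A = lw
dA/dt = w·dl/dt + l·dw/dt = 4·5 + 23·4 = 112 cm²/s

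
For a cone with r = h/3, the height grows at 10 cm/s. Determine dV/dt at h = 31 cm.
9610π/9 cm³/s

V = (1/3)π(h/3)²h = πh³/27
dV/dt = πh²/9 · 10
At h = 31: dV/dt = 9610π/9 cm³/s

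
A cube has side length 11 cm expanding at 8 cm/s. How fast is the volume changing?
2904 cm³/s

V = s³
dV/dt = 3s² · ds/dt = 3·11²·8 = 2904 cm³/s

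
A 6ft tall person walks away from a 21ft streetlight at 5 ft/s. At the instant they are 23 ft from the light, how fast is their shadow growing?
2 ft/s

By similar triangles: 21/(x+s) = 6/s
Solving: s = 6x/15
ds/dt = 6/15 · dx/dt = 2/5 · 5 = 2 ft/s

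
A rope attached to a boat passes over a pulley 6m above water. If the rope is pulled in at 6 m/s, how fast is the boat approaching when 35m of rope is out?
210√1189/1189 ≈ 6.09 m/s

rope² = x² + 6²
x = √(35² - 6²) = √1189
dx/dt = (rope/x) · d(rope)/dt = (35/√1189) · (-6) = -210√1189/1189 m/s
The boat approaches at 210√1189/1189 ≈ 6.09 m/s.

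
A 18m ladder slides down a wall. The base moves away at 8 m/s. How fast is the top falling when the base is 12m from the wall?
16√5/5 ≈ 7.155 m/s

x² + y² = 18²
2x·dx/dt + 2y·dy/dt = 0
dy/dt = -x/y · dx/dt = -12/(6√5) · 8 = -16√5/5 m/s
The top is descending at 16√5/5 ≈ 7.155 m/s.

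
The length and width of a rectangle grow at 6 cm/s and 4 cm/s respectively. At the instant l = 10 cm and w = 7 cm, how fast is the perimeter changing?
20 cm/s

P = 2(l + w)
dP/dt = 2(dl/dt + dw/dt) = 2(6 + 4) = 20 cm/s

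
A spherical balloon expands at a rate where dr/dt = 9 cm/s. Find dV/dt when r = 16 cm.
9216π cm³/s

V = (4/3)πr³
dV/dt = dV/dr · dr/dt = 4πr² · 9
At r = 16: dV/dt = 9216π cm³/s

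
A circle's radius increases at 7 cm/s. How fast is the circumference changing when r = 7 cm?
14π cm/s

C = 2πr
dC/dt = 2π · dr/dt = 2π · 7 = 14π cm/s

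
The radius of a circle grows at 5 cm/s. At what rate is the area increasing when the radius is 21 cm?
210π cm²/s

A = πr²
dA/dt = 2πr · dr/dt = 2π(21)(5) = 210π cm²/s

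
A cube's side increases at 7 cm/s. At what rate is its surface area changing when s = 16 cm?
1344 cm²/s

A = 6s²
dA/dt = 12s · ds/dt = 12·16·7 = 1344 cm²/s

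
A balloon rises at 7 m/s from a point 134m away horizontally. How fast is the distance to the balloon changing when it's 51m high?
357√20557/20557 ≈ 2.49 m/s

z² = 134² + y²
z = √(134² + 51²) = √20557
dz/dt = y/z · dy/dt = 51/√20557 · 7 = 357√20557/20557 ≈ 2.49 m/s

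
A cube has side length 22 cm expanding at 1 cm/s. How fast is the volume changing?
1452 cm³/s

V = s³
dV/dt = 3s² · ds/dt = 3·22²·1 = 1452 cm³/s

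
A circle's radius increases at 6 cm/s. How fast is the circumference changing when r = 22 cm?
12π cm/s

C = 2πr
dC/dt = 2π · dr/dt = 2π · 6 = 12π cm/s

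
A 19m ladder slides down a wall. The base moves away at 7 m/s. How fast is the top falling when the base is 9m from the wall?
9√70/20 ≈ 3.765 m/s

x² + y² = 19²
2x·dx/dt + 2y·dy/dt = 0
dy/dt = -x/y · dx/dt = -9/(2√70) · 7 = -9√70/20 m/s
The top is descending at 9√70/20 ≈ 3.765 m/s.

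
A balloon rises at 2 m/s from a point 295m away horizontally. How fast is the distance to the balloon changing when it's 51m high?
51√89626/44813 ≈ 0.3407 m/s

z² = 295² + y²
z = √(295² + 51²) = √89626
dz/dt = y/z · dy/dt = 51/√89626 · 2 = 51√89626/44813 ≈ 0.3407 m/s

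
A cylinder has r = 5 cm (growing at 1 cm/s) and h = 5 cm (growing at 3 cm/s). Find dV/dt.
125π cm³/s

V = πr²h
dV/dt = 2πrh·dr/dt + πr²·dh/dt
= 2π(5)(5)(1) + π(5)²(3)
= 125π cm³/s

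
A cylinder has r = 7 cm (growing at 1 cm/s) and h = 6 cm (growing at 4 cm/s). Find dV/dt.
280π cm³/s

V = πr²h
dV/dt = 2πrh·dr/dt + πr²·dh/dt
= 2π(7)(6)(1) + π(7)²(4)
= 280π cm³/s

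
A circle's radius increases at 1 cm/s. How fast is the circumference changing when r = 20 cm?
2π cm/s

C = 2πr
dC/dt = 2π · dr/dt = 2π · 1 = 2π cm/s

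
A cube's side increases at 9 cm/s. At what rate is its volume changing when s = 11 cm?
3267 cm³/s

V = s³
dV/dt = 3s² · ds/dt = 3·11²·9 = 3267 cm³/s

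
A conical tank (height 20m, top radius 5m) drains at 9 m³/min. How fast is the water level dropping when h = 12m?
1/π ≈ 0.3183 m/min

r/h = 5/20, so r = (1/4)h
V = (1/3)πr²h = (1/3)π((1/4)h)²h = (1/48)πh³
dV/dh = (1/16)πh²
dh/dt = (dV/dt)/(dV/dh) = -9/((1/16)π·12²) = -1/π m/min
The level is dropping at 1/π ≈ 0.3183 m/min.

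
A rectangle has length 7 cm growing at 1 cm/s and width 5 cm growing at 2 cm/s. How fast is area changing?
19 cm²/s

A = lw
dA/dt = w·dl/dt + l·dw/dt = 5·1 + 7·2 = 19 cm²/s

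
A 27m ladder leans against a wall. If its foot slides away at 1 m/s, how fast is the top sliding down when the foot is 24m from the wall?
8√17/17 ≈ 1.94 m/s

x² + y² = 27²
2x·dx/dt + 2y·dy/dt = 0
dy/dt = -x/y · dx/dt = -24/(3√17) · 1 = -8√17/17 m/s
The top is descending at 8√17/17 ≈ 1.94 m/s.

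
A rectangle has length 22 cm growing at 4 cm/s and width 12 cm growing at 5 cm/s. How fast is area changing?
158 cm²/s

A = lw
dA/dt = w·dl/dt + l·dw/dt = 12·4 + 22·5 = 158 cm²/s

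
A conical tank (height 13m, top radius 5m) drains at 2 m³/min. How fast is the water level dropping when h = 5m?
338/(625π) ≈ 0.1721 m/min

r/h = 5/13, so r = (5/13)h
V = (1/3)πr²h = (1/3)π((5/13)h)²h = (25/507)πh³
dV/dh = (25/169)πh²
dh/dt = (dV/dt)/(dV/dh) = -2/((25/169)π·5²) = -338/(625π) m/min
The level is dropping at 338/(625π) ≈ 0.1721 m/min.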